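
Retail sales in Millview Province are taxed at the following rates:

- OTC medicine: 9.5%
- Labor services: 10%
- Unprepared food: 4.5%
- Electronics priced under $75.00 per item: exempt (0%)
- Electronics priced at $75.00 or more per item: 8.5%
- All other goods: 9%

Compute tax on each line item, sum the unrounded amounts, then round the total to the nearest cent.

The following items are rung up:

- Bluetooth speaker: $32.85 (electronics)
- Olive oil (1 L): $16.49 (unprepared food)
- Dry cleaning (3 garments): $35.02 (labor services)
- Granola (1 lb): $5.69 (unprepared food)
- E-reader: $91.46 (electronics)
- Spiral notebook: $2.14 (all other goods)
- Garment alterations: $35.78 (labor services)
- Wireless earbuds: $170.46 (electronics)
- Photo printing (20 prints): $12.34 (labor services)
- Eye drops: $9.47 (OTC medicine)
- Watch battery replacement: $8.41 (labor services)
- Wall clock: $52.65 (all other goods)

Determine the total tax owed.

Bluetooth speaker $32.85: electronics, under $75.00 → 0% → $0.00
Olive oil (1 L) $16.49: unprepared food → 4.5% → $0.74205
Dry cleaning (3 garments) $35.02: labor services → 10% → $3.502
Granola (1 lb) $5.69: unprepared food → 4.5% → $0.25605
E-reader $91.46: electronics, $75.00 or more → 8.5% → $7.7741
Spiral notebook $2.14: all other goods → 9% → $0.1926
Garment alterations $35.78: labor services → 10% → $3.578
Wireless earbuds $170.46: electronics, $75.00 or more → 8.5% → $14.4891
Photo printing (20 prints) $12.34: labor services → 10% → $1.234
Eye drops $9.47: OTC medicine → 9.5% → $0.89965
Watch battery replacement $8.41: labor services → 10% → $0.841
Wall clock $52.65: all other goods → 9% → $4.7385
Unrounded tax sum = $38.24705 → $38.25

$38.25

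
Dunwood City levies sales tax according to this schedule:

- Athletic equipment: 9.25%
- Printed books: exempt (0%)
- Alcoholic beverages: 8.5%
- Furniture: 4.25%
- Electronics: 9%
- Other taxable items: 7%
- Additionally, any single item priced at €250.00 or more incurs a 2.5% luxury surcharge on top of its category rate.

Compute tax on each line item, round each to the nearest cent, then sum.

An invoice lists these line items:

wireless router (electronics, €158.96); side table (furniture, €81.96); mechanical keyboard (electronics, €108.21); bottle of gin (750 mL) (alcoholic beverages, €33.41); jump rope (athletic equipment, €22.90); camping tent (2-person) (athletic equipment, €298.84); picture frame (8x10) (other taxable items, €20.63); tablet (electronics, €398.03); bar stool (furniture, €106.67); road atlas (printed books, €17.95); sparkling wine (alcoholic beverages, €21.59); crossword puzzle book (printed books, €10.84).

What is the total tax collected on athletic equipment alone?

€37.23

Jump rope €22.90: athletic equipment → 9.25% → €2.12
Camping tent (2-person) €298.84: athletic equipment → 9.25% + 2.5% surcharge = 11.75% → €35.11
Tax on athletic equipment = €2.12 + €35.11 = €37.23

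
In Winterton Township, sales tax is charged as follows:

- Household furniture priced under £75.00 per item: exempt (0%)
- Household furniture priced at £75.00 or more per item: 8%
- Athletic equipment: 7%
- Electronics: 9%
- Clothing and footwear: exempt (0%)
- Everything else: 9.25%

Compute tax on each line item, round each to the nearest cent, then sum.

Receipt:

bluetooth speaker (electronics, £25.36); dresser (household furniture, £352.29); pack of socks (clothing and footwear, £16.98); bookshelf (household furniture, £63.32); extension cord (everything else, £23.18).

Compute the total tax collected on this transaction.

Bluetooth speaker £25.36: electronics → 9% → £2.28
Dresser £352.29: household furniture, £75.00 or more → 8% → £28.18
Pack of socks £16.98: clothing and footwear → 0% → £0.00
Bookshelf £63.32: household furniture, under £75.00 → 0% → £0.00
Extension cord £23.18: everything else → 9.25% → £2.14
Total tax = £2.28 + £28.18 + £2.14 = £32.60

£32.60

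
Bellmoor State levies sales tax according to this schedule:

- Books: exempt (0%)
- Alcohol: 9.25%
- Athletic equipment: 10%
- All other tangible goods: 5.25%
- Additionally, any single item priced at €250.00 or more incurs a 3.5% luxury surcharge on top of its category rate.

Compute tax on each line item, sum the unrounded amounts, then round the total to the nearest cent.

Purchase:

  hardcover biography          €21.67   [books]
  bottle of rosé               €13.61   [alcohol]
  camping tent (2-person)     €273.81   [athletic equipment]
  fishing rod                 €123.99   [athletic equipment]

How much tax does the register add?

Hardcover biography €21.67: books → 0% → €0.00
Bottle of rosé €13.61: alcohol → 9.25% → €1.258925
Camping tent (2-person) €273.81: athletic equipment → 10% + 3.5% surcharge = 13.5% → €36.96435
Fishing rod €123.99: athletic equipment → 10% → €12.399
Unrounded tax sum = €50.622275 → €50.62

€50.62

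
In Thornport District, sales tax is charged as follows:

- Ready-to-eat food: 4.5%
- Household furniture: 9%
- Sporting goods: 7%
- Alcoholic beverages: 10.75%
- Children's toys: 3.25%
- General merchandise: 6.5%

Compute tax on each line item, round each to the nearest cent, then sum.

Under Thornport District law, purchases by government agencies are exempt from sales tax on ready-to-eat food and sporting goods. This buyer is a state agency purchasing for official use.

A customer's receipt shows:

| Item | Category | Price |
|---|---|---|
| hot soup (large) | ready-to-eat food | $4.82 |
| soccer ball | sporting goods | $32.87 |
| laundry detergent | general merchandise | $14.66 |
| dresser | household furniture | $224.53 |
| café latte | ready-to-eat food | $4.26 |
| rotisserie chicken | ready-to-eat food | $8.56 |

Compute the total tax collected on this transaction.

Hot soup (large) $4.82: ready-to-eat food, buyer-exempt → 0% → $0.00
Soccer ball $32.87: sporting goods, buyer-exempt → 0% → $0.00
Laundry detergent $14.66: general merchandise → 6.5% → $0.95
Dresser $224.53: household furniture → 9% → $20.21
Café latte $4.26: ready-to-eat food, buyer-exempt → 0% → $0.00
Rotisserie chicken $8.56: ready-to-eat food, buyer-exempt → 0% → $0.00
Total tax = $0.95 + $20.21 = $21.16

$21.16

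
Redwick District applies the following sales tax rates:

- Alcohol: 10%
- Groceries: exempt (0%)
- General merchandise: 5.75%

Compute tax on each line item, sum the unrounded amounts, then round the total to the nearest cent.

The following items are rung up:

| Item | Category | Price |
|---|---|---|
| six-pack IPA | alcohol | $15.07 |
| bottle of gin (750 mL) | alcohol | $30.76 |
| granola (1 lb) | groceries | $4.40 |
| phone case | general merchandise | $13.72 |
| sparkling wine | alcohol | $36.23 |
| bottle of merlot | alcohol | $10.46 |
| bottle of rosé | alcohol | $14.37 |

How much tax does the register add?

Six-pack IPA $15.07: alcohol → 10% → $1.507
Bottle of gin (750 mL) $30.76: alcohol → 10% → $3.076
Granola (1 lb) $4.40: groceries → 0% → $0.00
Phone case $13.72: general merchandise → 5.75% → $0.7889
Sparkling wine $36.23: alcohol → 10% → $3.623
Bottle of merlot $10.46: alcohol → 10% → $1.046
Bottle of rosé $14.37: alcohol → 10% → $1.437
Unrounded tax sum = $11.4779 → $11.48

$11.48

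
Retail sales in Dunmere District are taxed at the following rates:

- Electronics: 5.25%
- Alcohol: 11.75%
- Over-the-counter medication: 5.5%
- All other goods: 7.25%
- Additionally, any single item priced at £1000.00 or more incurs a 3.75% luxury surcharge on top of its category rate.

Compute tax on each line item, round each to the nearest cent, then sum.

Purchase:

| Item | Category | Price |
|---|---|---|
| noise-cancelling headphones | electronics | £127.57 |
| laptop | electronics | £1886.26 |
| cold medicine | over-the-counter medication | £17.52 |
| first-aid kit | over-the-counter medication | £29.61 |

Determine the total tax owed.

£179.05

Noise-cancelling headphones £127.57: electronics → 5.25% → £6.70
Laptop £1886.26: electronics → 5.25% + 3.75% surcharge = 9% → £169.76
Cold medicine £17.52: over-the-counter medication → 5.5% → £0.96
First-aid kit £29.61: over-the-counter medication → 5.5% → £1.63
Total tax = £6.70 + £169.76 + £0.96 + £1.63 = £179.05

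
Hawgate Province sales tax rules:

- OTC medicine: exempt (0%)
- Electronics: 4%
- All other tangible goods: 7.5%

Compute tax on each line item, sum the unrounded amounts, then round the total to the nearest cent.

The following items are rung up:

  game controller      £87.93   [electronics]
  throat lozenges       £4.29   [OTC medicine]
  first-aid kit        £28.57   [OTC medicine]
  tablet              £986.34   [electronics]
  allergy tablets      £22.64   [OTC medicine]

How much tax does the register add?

Game controller £87.93: electronics → 4% → £3.5172
Throat lozenges £4.29: OTC medicine → 0% → £0.00
First-aid kit £28.57: OTC medicine → 0% → £0.00
Tablet £986.34: electronics → 4% → £39.4536
Allergy tablets £22.64: OTC medicine → 0% → £0.00
Unrounded tax sum = £42.9708 → £42.97

£42.97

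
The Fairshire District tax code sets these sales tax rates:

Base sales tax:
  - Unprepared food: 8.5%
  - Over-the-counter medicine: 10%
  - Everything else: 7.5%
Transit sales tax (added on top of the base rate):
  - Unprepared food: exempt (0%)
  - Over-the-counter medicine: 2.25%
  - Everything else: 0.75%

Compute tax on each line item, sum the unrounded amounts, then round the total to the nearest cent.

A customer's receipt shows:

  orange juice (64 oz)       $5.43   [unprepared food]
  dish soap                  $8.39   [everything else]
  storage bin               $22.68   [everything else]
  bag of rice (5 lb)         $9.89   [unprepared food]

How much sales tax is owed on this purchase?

Orange juice (64 oz) $5.43: unprepared food → 8.5% + 0% transit = 8.5% → $0.46155
Dish soap $8.39: everything else → 7.5% + 0.75% transit = 8.25% → $0.692175
Storage bin $22.68: everything else → 7.5% + 0.75% transit = 8.25% → $1.8711
Bag of rice (5 lb) $9.89: unprepared food → 8.5% + 0% transit = 8.5% → $0.84065
Unrounded tax sum = $3.865475 → $3.87

$3.87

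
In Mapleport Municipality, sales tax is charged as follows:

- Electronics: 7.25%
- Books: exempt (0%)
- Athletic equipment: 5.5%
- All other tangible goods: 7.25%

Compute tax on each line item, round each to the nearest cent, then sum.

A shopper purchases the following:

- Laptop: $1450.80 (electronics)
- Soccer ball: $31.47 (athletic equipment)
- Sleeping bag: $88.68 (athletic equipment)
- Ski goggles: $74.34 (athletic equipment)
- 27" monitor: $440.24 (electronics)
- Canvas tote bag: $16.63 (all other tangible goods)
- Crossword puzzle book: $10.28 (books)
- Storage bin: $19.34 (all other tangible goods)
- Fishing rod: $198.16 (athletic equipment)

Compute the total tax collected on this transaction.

Laptop $1450.80: electronics → 7.25% → $105.18
Soccer ball $31.47: athletic equipment → 5.5% → $1.73
Sleeping bag $88.68: athletic equipment → 5.5% → $4.88
Ski goggles $74.34: athletic equipment → 5.5% → $4.09
27" monitor $440.24: electronics → 7.25% → $31.92
Canvas tote bag $16.63: all other tangible goods → 7.25% → $1.21
Crossword puzzle book $10.28: books → 0% → $0.00
Storage bin $19.34: all other tangible goods → 7.25% → $1.40
Fishing rod $198.16: athletic equipment → 5.5% → $10.90
Total tax = $105.18 + $1.73 + $4.88 + $4.09 + $31.92 + $1.21 + $1.40 + $10.90 = $161.31

$161.31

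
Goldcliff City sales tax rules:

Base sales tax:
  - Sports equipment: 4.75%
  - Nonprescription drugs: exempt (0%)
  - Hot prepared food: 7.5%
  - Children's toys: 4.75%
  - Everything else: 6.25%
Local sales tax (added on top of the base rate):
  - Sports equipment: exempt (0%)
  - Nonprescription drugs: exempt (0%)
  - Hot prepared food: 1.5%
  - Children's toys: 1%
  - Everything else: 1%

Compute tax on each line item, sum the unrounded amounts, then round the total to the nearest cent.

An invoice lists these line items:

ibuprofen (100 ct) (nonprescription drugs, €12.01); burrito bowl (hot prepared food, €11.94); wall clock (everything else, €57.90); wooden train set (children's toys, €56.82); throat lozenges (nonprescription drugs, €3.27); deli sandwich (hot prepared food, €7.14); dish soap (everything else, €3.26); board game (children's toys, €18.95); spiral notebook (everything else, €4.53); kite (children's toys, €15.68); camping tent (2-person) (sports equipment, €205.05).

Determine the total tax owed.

€21.48

Ibuprofen (100 ct) €12.01: nonprescription drugs → 0% + 0% local = 0% → €0.00
Burrito bowl €11.94: hot prepared food → 7.5% + 1.5% local = 9% → €1.0746
Wall clock €57.90: everything else → 6.25% + 1% local = 7.25% → €4.19775
Wooden train set €56.82: children's toys → 4.75% + 1% local = 5.75% → €3.26715
Throat lozenges €3.27: nonprescription drugs → 0% + 0% local = 0% → €0.00
Deli sandwich €7.14: hot prepared food → 7.5% + 1.5% local = 9% → €0.6426
Dish soap €3.26: everything else → 6.25% + 1% local = 7.25% → €0.23635
Board game €18.95: children's toys → 4.75% + 1% local = 5.75% → €1.089625
Spiral notebook €4.53: everything else → 6.25% + 1% local = 7.25% → €0.328425
Kite €15.68: children's toys → 4.75% + 1% local = 5.75% → €0.9016
Camping tent (2-person) €205.05: sports equipment → 4.75% + 0% local = 4.75% → €9.739875
Unrounded tax sum = €21.477975 → €21.48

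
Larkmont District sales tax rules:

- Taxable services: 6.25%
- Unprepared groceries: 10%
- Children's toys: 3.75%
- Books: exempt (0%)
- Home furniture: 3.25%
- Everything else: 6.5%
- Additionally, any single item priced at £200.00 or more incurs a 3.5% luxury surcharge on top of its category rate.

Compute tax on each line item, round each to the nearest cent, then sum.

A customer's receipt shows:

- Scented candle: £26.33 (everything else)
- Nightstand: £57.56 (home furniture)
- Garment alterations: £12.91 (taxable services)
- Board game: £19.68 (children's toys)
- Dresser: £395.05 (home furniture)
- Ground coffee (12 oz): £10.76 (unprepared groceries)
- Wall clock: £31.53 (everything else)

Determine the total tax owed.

£34.93

Scented candle £26.33: everything else → 6.5% → £1.71
Nightstand £57.56: home furniture → 3.25% → £1.87
Garment alterations £12.91: taxable services → 6.25% → £0.81
Board game £19.68: children's toys → 3.75% → £0.74
Dresser £395.05: home furniture → 3.25% + 3.5% surcharge = 6.75% → £26.67
Ground coffee (12 oz) £10.76: unprepared groceries → 10% → £1.08
Wall clock £31.53: everything else → 6.5% → £2.05
Total tax = £1.71 + £1.87 + £0.81 + £0.74 + £26.67 + £1.08 + £2.05 = £34.93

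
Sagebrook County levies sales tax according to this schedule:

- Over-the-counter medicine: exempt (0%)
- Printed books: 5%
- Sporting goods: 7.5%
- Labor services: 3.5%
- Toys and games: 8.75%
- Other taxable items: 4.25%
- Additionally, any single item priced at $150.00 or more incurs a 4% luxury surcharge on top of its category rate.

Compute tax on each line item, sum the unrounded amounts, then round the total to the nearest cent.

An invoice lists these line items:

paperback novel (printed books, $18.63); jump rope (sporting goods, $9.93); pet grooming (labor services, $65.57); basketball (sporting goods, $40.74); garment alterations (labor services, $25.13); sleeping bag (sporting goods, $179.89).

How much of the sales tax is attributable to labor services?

$3.17

Pet grooming $65.57: labor services → 3.5% → $2.29495
Garment alterations $25.13: labor services → 3.5% → $0.87955
Tax on labor services: unrounded sum = $3.1745 → $3.17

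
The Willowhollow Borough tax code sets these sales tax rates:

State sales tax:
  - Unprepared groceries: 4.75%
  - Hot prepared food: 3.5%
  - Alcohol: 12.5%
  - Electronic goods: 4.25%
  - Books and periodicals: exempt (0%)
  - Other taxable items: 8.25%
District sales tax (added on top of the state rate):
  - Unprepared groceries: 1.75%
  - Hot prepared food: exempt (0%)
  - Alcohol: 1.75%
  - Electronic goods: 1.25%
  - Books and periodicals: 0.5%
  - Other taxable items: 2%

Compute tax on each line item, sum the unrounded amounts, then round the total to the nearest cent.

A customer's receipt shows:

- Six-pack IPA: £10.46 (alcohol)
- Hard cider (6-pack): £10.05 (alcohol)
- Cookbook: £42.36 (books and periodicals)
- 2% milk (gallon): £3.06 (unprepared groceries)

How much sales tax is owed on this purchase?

Six-pack IPA £10.46: alcohol → 12.5% + 1.75% district = 14.25% → £1.49055
Hard cider (6-pack) £10.05: alcohol → 12.5% + 1.75% district = 14.25% → £1.432125
Cookbook £42.36: books and periodicals → 0% + 0.5% district = 0.5% → £0.2118
2% milk (gallon) £3.06: unprepared groceries → 4.75% + 1.75% district = 6.5% → £0.1989
Unrounded tax sum = £3.333375 → £3.33

£3.33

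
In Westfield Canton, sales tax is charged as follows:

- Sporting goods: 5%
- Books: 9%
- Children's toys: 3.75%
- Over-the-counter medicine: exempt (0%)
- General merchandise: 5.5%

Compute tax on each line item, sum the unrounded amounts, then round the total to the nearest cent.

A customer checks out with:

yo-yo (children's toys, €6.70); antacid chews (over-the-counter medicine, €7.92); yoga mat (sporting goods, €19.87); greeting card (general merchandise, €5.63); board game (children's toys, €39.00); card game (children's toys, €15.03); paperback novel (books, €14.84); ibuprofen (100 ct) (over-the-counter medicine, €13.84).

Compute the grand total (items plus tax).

Yo-yo €6.70: children's toys → 3.75% → €0.25125
Antacid chews €7.92: over-the-counter medicine → 0% → €0.00
Yoga mat €19.87: sporting goods → 5% → €0.9935
Greeting card €5.63: general merchandise → 5.5% → €0.30965
Board game €39.00: children's toys → 3.75% → €1.4625
Card game €15.03: children's toys → 3.75% → €0.563625
Paperback novel €14.84: books → 9% → €1.3356
Ibuprofen (100 ct) €13.84: over-the-counter medicine → 0% → €0.00
Subtotal = €122.83; unrounded tax = €4.916125 → €4.92; total due = €127.75

€127.75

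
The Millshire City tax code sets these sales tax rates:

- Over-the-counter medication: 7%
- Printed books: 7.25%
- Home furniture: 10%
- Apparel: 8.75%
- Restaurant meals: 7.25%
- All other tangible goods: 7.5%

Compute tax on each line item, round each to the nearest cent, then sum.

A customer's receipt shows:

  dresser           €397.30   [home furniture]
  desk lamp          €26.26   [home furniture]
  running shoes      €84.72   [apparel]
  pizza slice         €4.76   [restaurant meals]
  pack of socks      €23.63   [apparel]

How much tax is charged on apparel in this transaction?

Running shoes €84.72: apparel → 8.75% → €7.41
Pack of socks €23.63: apparel → 8.75% → €2.07
Tax on apparel = €7.41 + €2.07 = €9.48

€9.48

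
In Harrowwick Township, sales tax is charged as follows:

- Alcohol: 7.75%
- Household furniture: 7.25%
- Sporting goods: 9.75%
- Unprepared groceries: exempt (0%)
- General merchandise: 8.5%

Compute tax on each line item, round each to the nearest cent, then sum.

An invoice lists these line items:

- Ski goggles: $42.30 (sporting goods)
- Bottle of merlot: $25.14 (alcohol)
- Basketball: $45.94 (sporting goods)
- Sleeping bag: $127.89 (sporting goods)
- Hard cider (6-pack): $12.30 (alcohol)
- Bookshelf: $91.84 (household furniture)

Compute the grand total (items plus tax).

$376.04

Ski goggles $42.30: sporting goods → 9.75% → $4.12
Bottle of merlot $25.14: alcohol → 7.75% → $1.95
Basketball $45.94: sporting goods → 9.75% → $4.48
Sleeping bag $127.89: sporting goods → 9.75% → $12.47
Hard cider (6-pack) $12.30: alcohol → 7.75% → $0.95
Bookshelf $91.84: household furniture → 7.25% → $6.66
Subtotal = $345.41; tax = $30.63; total due = $376.04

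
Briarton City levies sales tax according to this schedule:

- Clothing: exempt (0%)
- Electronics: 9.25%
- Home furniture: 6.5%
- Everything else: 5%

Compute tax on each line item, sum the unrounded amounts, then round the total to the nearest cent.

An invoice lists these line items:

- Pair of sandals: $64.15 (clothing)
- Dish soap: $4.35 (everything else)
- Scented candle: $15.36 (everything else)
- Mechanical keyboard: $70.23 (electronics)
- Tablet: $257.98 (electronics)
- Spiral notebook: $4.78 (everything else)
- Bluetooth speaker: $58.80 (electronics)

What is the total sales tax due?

Pair of sandals $64.15: clothing → 0% → $0.00
Dish soap $4.35: everything else → 5% → $0.2175
Scented candle $15.36: everything else → 5% → $0.768
Mechanical keyboard $70.23: electronics → 9.25% → $6.496275
Tablet $257.98: electronics → 9.25% → $23.86315
Spiral notebook $4.78: everything else → 5% → $0.239
Bluetooth speaker $58.80: electronics → 9.25% → $5.439
Unrounded tax sum = $37.022925 → $37.02

$37.02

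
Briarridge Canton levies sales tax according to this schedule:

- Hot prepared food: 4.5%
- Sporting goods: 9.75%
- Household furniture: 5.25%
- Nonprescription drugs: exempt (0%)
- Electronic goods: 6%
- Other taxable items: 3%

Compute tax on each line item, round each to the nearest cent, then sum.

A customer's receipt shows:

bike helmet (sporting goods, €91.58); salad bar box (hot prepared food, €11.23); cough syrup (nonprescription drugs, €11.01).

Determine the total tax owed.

Bike helmet €91.58: sporting goods → 9.75% → €8.93
Salad bar box €11.23: hot prepared food → 4.5% → €0.51
Cough syrup €11.01: nonprescription drugs → 0% → €0.00
Total tax = €8.93 + €0.51 = €9.44

€9.44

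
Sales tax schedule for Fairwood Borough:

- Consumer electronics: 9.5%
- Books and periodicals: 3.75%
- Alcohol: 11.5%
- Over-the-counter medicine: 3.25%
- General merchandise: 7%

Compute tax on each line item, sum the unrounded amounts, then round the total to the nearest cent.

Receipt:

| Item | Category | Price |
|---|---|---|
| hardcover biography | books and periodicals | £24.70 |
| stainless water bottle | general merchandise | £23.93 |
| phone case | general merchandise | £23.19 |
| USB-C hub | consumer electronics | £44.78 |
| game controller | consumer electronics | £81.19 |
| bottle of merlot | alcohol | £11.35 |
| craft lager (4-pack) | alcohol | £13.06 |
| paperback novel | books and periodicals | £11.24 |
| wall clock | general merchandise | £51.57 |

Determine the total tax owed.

Hardcover biography £24.70: books and periodicals → 3.75% → £0.92625
Stainless water bottle £23.93: general merchandise → 7% → £1.6751
Phone case £23.19: general merchandise → 7% → £1.6233
USB-C hub £44.78: consumer electronics → 9.5% → £4.2541
Game controller £81.19: consumer electronics → 9.5% → £7.71305
Bottle of merlot £11.35: alcohol → 11.5% → £1.30525
Craft lager (4-pack) £13.06: alcohol → 11.5% → £1.5019
Paperback novel £11.24: books and periodicals → 3.75% → £0.4215
Wall clock £51.57: general merchandise → 7% → £3.6099
Unrounded tax sum = £23.03035 → £23.03

£23.03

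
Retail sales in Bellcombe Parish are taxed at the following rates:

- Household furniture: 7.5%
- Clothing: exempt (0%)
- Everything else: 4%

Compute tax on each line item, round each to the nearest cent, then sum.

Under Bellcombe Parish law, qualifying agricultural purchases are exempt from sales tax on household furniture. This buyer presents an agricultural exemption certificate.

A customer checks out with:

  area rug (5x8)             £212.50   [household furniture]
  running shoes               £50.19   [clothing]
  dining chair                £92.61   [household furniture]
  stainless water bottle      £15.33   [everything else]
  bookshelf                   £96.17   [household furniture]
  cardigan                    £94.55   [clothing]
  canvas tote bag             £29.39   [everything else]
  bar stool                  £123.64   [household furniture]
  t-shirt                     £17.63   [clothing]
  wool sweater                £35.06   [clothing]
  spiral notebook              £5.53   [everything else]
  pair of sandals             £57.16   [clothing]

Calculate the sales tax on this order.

£2.01

Area rug (5x8) £212.50: household furniture, buyer-exempt → 0% → £0.00
Running shoes £50.19: clothing → 0% → £0.00
Dining chair £92.61: household furniture, buyer-exempt → 0% → £0.00
Stainless water bottle £15.33: everything else → 4% → £0.61
Bookshelf £96.17: household furniture, buyer-exempt → 0% → £0.00
Cardigan £94.55: clothing → 0% → £0.00
Canvas tote bag £29.39: everything else → 4% → £1.18
Bar stool £123.64: household furniture, buyer-exempt → 0% → £0.00
T-shirt £17.63: clothing → 0% → £0.00
Wool sweater £35.06: clothing → 0% → £0.00
Spiral notebook £5.53: everything else → 4% → £0.22
Pair of sandals £57.16: clothing → 0% → £0.00
Total tax = £0.61 + £1.18 + £0.22 = £2.01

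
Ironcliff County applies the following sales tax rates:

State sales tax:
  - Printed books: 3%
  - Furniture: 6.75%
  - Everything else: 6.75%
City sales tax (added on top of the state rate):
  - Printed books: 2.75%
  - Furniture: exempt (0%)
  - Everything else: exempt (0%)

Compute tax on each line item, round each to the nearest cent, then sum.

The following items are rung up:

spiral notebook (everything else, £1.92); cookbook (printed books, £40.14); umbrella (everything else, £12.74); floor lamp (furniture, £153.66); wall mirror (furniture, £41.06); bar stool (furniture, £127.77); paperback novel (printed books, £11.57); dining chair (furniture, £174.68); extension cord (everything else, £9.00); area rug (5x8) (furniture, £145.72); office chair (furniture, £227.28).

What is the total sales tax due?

Spiral notebook £1.92: everything else → 6.75% + 0% city = 6.75% → £0.13
Cookbook £40.14: printed books → 3% + 2.75% city = 5.75% → £2.31
Umbrella £12.74: everything else → 6.75% + 0% city = 6.75% → £0.86
Floor lamp £153.66: furniture → 6.75% + 0% city = 6.75% → £10.37
Wall mirror £41.06: furniture → 6.75% + 0% city = 6.75% → £2.77
Bar stool £127.77: furniture → 6.75% + 0% city = 6.75% → £8.62
Paperback novel £11.57: printed books → 3% + 2.75% city = 5.75% → £0.67
Dining chair £174.68: furniture → 6.75% + 0% city = 6.75% → £11.79
Extension cord £9.00: everything else → 6.75% + 0% city = 6.75% → £0.61
Area rug (5x8) £145.72: furniture → 6.75% + 0% city = 6.75% → £9.84
Office chair £227.28: furniture → 6.75% + 0% city = 6.75% → £15.34
Total tax = £0.13 + £2.31 + £0.86 + £10.37 + £2.77 + £8.62 + £0.67 + £11.79 + £0.61 + £9.84 + £15.34 = £63.31

£63.31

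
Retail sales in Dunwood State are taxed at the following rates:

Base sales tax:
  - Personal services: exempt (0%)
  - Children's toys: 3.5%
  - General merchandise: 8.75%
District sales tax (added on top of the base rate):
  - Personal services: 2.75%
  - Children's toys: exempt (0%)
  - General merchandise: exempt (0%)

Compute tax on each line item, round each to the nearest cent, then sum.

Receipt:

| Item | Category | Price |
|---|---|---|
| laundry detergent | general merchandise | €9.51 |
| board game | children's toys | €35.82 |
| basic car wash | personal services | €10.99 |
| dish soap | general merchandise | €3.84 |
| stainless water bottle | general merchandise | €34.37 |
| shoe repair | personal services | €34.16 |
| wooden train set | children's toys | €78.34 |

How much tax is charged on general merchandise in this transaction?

€4.18

Laundry detergent €9.51: general merchandise → 8.75% + 0% district = 8.75% → €0.83
Dish soap €3.84: general merchandise → 8.75% + 0% district = 8.75% → €0.34
Stainless water bottle €34.37: general merchandise → 8.75% + 0% district = 8.75% → €3.01
Tax on general merchandise = €0.83 + €0.34 + €3.01 = €4.18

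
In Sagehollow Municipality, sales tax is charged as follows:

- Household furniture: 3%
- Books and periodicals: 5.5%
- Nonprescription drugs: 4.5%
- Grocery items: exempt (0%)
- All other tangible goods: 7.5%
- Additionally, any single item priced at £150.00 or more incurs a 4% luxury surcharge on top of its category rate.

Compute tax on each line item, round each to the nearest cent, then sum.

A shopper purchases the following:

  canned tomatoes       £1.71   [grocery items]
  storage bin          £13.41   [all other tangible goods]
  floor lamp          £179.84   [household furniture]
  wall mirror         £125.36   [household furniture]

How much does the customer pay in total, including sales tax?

Canned tomatoes £1.71: grocery items → 0% → £0.00
Storage bin £13.41: all other tangible goods → 7.5% → £1.01
Floor lamp £179.84: household furniture → 3% + 4% surcharge = 7% → £12.59
Wall mirror £125.36: household furniture → 3% → £3.76
Subtotal = £320.32; tax = £17.36; total due = £337.68

£337.68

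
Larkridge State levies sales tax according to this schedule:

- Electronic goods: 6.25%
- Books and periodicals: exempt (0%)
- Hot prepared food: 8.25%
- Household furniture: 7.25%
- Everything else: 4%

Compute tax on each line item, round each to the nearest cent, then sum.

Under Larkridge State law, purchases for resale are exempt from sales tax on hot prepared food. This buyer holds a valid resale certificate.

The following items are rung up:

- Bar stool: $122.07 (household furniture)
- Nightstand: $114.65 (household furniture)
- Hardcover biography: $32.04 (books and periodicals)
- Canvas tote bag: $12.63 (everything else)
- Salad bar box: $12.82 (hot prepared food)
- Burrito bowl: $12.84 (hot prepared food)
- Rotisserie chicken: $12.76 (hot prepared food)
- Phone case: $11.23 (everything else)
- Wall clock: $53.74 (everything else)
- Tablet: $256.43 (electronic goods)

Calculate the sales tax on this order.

Bar stool $122.07: household furniture → 7.25% → $8.85
Nightstand $114.65: household furniture → 7.25% → $8.31
Hardcover biography $32.04: books and periodicals → 0% → $0.00
Canvas tote bag $12.63: everything else → 4% → $0.51
Salad bar box $12.82: hot prepared food, buyer-exempt → 0% → $0.00
Burrito bowl $12.84: hot prepared food, buyer-exempt → 0% → $0.00
Rotisserie chicken $12.76: hot prepared food, buyer-exempt → 0% → $0.00
Phone case $11.23: everything else → 4% → $0.45
Wall clock $53.74: everything else → 4% → $2.15
Tablet $256.43: electronic goods → 6.25% → $16.03
Total tax = $8.85 + $8.31 + $0.51 + $0.45 + $2.15 + $16.03 = $36.30

$36.30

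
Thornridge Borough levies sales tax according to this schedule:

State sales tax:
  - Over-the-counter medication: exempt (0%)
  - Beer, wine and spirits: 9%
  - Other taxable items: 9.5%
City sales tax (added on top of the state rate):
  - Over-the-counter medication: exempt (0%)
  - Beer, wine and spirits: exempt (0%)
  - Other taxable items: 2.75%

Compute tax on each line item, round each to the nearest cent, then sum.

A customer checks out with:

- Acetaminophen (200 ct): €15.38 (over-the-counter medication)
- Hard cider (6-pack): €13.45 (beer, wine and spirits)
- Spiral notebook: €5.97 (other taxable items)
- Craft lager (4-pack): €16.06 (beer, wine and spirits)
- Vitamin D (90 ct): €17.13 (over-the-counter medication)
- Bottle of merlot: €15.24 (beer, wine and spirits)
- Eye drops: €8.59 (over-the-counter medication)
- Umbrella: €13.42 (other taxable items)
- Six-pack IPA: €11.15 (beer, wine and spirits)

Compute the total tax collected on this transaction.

€7.40

Acetaminophen (200 ct) €15.38: over-the-counter medication → 0% + 0% city = 0% → €0.00
Hard cider (6-pack) €13.45: beer, wine and spirits → 9% + 0% city = 9% → €1.21
Spiral notebook €5.97: other taxable items → 9.5% + 2.75% city = 12.25% → €0.73
Craft lager (4-pack) €16.06: beer, wine and spirits → 9% + 0% city = 9% → €1.45
Vitamin D (90 ct) €17.13: over-the-counter medication → 0% + 0% city = 0% → €0.00
Bottle of merlot €15.24: beer, wine and spirits → 9% + 0% city = 9% → €1.37
Eye drops €8.59: over-the-counter medication → 0% + 0% city = 0% → €0.00
Umbrella €13.42: other taxable items → 9.5% + 2.75% city = 12.25% → €1.64
Six-pack IPA €11.15: beer, wine and spirits → 9% + 0% city = 9% → €1.00
Total tax = €1.21 + €0.73 + €1.45 + €1.37 + €1.64 + €1.00 = €7.40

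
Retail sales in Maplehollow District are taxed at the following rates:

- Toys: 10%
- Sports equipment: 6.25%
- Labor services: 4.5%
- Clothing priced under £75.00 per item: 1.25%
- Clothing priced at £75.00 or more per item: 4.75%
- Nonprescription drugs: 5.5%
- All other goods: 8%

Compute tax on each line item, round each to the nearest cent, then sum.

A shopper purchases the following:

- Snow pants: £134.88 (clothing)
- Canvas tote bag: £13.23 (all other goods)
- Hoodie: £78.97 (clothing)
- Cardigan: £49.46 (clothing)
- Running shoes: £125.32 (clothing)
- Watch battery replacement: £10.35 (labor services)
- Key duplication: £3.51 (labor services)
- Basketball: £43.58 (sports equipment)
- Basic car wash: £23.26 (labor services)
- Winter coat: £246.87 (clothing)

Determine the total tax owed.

£33.92

Snow pants £134.88: clothing, £75.00 or more → 4.75% → £6.41
Canvas tote bag £13.23: all other goods → 8% → £1.06
Hoodie £78.97: clothing, £75.00 or more → 4.75% → £3.75
Cardigan £49.46: clothing, under £75.00 → 1.25% → £0.62
Running shoes £125.32: clothing, £75.00 or more → 4.75% → £5.95
Watch battery replacement £10.35: labor services → 4.5% → £0.47
Key duplication £3.51: labor services → 4.5% → £0.16
Basketball £43.58: sports equipment → 6.25% → £2.72
Basic car wash £23.26: labor services → 4.5% → £1.05
Winter coat £246.87: clothing, £75.00 or more → 4.75% → £11.73
Total tax = £6.41 + £1.06 + £3.75 + £0.62 + £5.95 + £0.47 + £0.16 + £2.72 + £1.05 + £11.73 = £33.92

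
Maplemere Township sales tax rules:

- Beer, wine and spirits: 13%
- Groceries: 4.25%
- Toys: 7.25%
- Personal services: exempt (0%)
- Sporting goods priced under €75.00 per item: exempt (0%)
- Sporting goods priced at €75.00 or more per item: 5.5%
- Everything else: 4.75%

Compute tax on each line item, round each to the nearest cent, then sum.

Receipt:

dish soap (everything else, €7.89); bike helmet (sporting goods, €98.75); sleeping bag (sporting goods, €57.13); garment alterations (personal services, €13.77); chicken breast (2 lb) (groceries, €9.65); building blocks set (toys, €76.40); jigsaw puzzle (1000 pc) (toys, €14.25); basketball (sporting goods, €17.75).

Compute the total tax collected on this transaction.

Dish soap €7.89: everything else → 4.75% → €0.37
Bike helmet €98.75: sporting goods, €75.00 or more → 5.5% → €5.43
Sleeping bag €57.13: sporting goods, under €75.00 → 0% → €0.00
Garment alterations €13.77: personal services → 0% → €0.00
Chicken breast (2 lb) €9.65: groceries → 4.25% → €0.41
Building blocks set €76.40: toys → 7.25% → €5.54
Jigsaw puzzle (1000 pc) €14.25: toys → 7.25% → €1.03
Basketball €17.75: sporting goods, under €75.00 → 0% → €0.00
Total tax = €0.37 + €5.43 + €0.41 + €5.54 + €1.03 = €12.78

€12.78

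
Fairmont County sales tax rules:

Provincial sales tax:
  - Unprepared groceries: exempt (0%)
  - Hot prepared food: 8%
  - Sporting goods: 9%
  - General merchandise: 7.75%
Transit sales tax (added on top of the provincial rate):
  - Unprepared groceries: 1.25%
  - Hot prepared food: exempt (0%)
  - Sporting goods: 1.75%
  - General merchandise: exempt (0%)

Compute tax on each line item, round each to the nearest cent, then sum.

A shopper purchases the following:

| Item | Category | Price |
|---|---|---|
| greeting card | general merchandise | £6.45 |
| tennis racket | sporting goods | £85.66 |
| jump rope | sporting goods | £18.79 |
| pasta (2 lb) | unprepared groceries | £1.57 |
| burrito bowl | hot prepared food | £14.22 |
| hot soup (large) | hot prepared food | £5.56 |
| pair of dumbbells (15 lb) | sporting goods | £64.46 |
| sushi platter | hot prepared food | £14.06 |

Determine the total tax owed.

£21.38

Greeting card £6.45: general merchandise → 7.75% + 0% transit = 7.75% → £0.50
Tennis racket £85.66: sporting goods → 9% + 1.75% transit = 10.75% → £9.21
Jump rope £18.79: sporting goods → 9% + 1.75% transit = 10.75% → £2.02
Pasta (2 lb) £1.57: unprepared groceries → 0% + 1.25% transit = 1.25% → £0.02
Burrito bowl £14.22: hot prepared food → 8% + 0% transit = 8% → £1.14
Hot soup (large) £5.56: hot prepared food → 8% + 0% transit = 8% → £0.44
Pair of dumbbells (15 lb) £64.46: sporting goods → 9% + 1.75% transit = 10.75% → £6.93
Sushi platter £14.06: hot prepared food → 8% + 0% transit = 8% → £1.12
Total tax = £0.50 + £9.21 + £2.02 + £0.02 + £1.14 + £0.44 + £6.93 + £1.12 = £21.38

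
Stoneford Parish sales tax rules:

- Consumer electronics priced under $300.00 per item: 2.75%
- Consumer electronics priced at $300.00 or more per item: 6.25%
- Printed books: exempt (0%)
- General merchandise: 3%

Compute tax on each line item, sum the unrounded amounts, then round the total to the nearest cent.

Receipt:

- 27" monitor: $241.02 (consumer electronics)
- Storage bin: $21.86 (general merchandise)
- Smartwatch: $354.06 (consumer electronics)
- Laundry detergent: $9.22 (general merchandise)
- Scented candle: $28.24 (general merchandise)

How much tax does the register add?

27" monitor $241.02: consumer electronics, under $300.00 → 2.75% → $6.62805
Storage bin $21.86: general merchandise → 3% → $0.6558
Smartwatch $354.06: consumer electronics, $300.00 or more → 6.25% → $22.12875
Laundry detergent $9.22: general merchandise → 3% → $0.2766
Scented candle $28.24: general merchandise → 3% → $0.8472
Unrounded tax sum = $30.5364 → $30.54

$30.54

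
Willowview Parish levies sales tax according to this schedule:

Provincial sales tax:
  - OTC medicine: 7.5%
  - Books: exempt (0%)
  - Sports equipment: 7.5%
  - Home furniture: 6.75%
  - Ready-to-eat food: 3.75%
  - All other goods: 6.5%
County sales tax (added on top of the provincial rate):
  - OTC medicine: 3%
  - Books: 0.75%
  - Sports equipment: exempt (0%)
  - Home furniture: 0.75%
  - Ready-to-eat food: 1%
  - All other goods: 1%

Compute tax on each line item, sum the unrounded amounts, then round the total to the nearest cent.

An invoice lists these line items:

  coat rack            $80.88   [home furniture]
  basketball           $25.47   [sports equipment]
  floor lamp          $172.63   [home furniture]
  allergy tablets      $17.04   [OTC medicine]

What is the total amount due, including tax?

$318.73

Coat rack $80.88: home furniture → 6.75% + 0.75% county = 7.5% → $6.066
Basketball $25.47: sports equipment → 7.5% + 0% county = 7.5% → $1.91025
Floor lamp $172.63: home furniture → 6.75% + 0.75% county = 7.5% → $12.94725
Allergy tablets $17.04: OTC medicine → 7.5% + 3% county = 10.5% → $1.7892
Subtotal = $296.02; unrounded tax = $22.7127 → $22.71; total due = $318.73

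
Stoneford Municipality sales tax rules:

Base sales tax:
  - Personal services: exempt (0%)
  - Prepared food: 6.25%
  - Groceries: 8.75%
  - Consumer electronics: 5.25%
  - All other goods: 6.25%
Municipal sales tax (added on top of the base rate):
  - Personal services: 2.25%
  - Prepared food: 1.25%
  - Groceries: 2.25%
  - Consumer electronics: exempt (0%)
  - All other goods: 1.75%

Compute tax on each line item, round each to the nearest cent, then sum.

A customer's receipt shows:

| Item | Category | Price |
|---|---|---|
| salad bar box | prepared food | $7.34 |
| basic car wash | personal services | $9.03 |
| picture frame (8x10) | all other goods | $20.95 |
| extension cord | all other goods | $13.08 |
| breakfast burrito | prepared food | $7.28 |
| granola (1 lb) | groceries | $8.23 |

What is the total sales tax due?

Salad bar box $7.34: prepared food → 6.25% + 1.25% municipal = 7.5% → $0.55
Basic car wash $9.03: personal services → 0% + 2.25% municipal = 2.25% → $0.20
Picture frame (8x10) $20.95: all other goods → 6.25% + 1.75% municipal = 8% → $1.68
Extension cord $13.08: all other goods → 6.25% + 1.75% municipal = 8% → $1.05
Breakfast burrito $7.28: prepared food → 6.25% + 1.25% municipal = 7.5% → $0.55
Granola (1 lb) $8.23: groceries → 8.75% + 2.25% municipal = 11% → $0.91
Total tax = $0.55 + $0.20 + $1.68 + $1.05 + $0.55 + $0.91 = $4.94

$4.94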